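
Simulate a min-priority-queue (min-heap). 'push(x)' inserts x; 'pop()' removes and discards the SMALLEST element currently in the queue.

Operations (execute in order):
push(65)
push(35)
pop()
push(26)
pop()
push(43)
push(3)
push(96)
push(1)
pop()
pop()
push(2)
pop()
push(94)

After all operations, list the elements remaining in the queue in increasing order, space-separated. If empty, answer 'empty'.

push(65): heap contents = [65]
push(35): heap contents = [35, 65]
pop() → 35: heap contents = [65]
push(26): heap contents = [26, 65]
pop() → 26: heap contents = [65]
push(43): heap contents = [43, 65]
push(3): heap contents = [3, 43, 65]
push(96): heap contents = [3, 43, 65, 96]
push(1): heap contents = [1, 3, 43, 65, 96]
pop() → 1: heap contents = [3, 43, 65, 96]
pop() → 3: heap contents = [43, 65, 96]
push(2): heap contents = [2, 43, 65, 96]
pop() → 2: heap contents = [43, 65, 96]
push(94): heap contents = [43, 65, 94, 96]

Answer: 43 65 94 96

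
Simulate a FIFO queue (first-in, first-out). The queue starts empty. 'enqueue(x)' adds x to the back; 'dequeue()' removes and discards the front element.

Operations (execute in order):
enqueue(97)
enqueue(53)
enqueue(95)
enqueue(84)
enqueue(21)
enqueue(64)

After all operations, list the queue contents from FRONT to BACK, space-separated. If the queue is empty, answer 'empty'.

enqueue(97): [97]
enqueue(53): [97, 53]
enqueue(95): [97, 53, 95]
enqueue(84): [97, 53, 95, 84]
enqueue(21): [97, 53, 95, 84, 21]
enqueue(64): [97, 53, 95, 84, 21, 64]

Answer: 97 53 95 84 21 64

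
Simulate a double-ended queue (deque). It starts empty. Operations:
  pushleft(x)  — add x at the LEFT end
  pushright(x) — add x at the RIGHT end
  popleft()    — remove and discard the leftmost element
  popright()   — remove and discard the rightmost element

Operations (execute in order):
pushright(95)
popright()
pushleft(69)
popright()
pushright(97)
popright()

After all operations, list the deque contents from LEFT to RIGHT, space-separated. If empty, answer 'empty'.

Answer: empty

Derivation:
pushright(95): [95]
popright(): []
pushleft(69): [69]
popright(): []
pushright(97): [97]
popright(): []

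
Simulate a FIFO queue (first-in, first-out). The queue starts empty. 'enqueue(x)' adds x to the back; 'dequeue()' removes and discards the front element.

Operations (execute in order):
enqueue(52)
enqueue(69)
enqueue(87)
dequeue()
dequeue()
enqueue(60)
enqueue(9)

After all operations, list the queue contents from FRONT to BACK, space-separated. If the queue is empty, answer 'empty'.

Answer: 87 60 9

Derivation:
enqueue(52): [52]
enqueue(69): [52, 69]
enqueue(87): [52, 69, 87]
dequeue(): [69, 87]
dequeue(): [87]
enqueue(60): [87, 60]
enqueue(9): [87, 60, 9]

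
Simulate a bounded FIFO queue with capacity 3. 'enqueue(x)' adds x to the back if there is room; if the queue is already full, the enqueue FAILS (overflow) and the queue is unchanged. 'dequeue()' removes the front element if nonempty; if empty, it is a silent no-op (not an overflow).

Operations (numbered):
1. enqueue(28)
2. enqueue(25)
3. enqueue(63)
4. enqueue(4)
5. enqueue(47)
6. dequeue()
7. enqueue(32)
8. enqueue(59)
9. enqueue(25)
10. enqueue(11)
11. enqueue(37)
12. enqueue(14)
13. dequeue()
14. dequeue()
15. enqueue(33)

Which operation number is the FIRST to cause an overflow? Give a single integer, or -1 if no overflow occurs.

1. enqueue(28): size=1
2. enqueue(25): size=2
3. enqueue(63): size=3
4. enqueue(4): size=3=cap → OVERFLOW (fail)
5. enqueue(47): size=3=cap → OVERFLOW (fail)
6. dequeue(): size=2
7. enqueue(32): size=3
8. enqueue(59): size=3=cap → OVERFLOW (fail)
9. enqueue(25): size=3=cap → OVERFLOW (fail)
10. enqueue(11): size=3=cap → OVERFLOW (fail)
11. enqueue(37): size=3=cap → OVERFLOW (fail)
12. enqueue(14): size=3=cap → OVERFLOW (fail)
13. dequeue(): size=2
14. dequeue(): size=1
15. enqueue(33): size=2

Answer: 4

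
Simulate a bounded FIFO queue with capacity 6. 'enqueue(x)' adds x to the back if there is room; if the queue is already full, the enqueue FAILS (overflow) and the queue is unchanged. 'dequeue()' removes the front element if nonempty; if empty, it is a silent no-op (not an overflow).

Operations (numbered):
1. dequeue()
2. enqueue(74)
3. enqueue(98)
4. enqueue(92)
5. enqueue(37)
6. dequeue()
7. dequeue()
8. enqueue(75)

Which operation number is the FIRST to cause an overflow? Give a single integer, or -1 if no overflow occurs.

1. dequeue(): empty, no-op, size=0
2. enqueue(74): size=1
3. enqueue(98): size=2
4. enqueue(92): size=3
5. enqueue(37): size=4
6. dequeue(): size=3
7. dequeue(): size=2
8. enqueue(75): size=3

Answer: -1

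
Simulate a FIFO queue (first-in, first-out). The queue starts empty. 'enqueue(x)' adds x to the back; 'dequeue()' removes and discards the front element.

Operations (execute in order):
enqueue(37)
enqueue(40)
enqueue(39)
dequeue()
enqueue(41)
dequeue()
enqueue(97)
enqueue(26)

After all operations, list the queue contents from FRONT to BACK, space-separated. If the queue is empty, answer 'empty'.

Answer: 39 41 97 26

Derivation:
enqueue(37): [37]
enqueue(40): [37, 40]
enqueue(39): [37, 40, 39]
dequeue(): [40, 39]
enqueue(41): [40, 39, 41]
dequeue(): [39, 41]
enqueue(97): [39, 41, 97]
enqueue(26): [39, 41, 97, 26]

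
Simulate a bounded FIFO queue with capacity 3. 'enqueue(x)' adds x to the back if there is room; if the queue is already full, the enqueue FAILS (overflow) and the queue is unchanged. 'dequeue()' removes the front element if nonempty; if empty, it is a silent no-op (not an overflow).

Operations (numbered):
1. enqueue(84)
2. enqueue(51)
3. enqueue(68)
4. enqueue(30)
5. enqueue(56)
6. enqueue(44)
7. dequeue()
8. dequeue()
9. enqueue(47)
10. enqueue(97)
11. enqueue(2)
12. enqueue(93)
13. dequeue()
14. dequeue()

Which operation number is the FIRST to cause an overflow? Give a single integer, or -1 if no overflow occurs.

1. enqueue(84): size=1
2. enqueue(51): size=2
3. enqueue(68): size=3
4. enqueue(30): size=3=cap → OVERFLOW (fail)
5. enqueue(56): size=3=cap → OVERFLOW (fail)
6. enqueue(44): size=3=cap → OVERFLOW (fail)
7. dequeue(): size=2
8. dequeue(): size=1
9. enqueue(47): size=2
10. enqueue(97): size=3
11. enqueue(2): size=3=cap → OVERFLOW (fail)
12. enqueue(93): size=3=cap → OVERFLOW (fail)
13. dequeue(): size=2
14. dequeue(): size=1

Answer: 4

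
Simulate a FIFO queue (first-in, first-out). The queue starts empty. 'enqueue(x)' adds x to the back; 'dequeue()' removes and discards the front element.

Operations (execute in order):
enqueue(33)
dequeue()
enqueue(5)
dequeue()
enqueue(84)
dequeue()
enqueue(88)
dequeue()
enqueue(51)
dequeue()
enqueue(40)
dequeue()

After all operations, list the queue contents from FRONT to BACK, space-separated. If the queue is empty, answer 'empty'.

Answer: empty

Derivation:
enqueue(33): [33]
dequeue(): []
enqueue(5): [5]
dequeue(): []
enqueue(84): [84]
dequeue(): []
enqueue(88): [88]
dequeue(): []
enqueue(51): [51]
dequeue(): []
enqueue(40): [40]
dequeue(): []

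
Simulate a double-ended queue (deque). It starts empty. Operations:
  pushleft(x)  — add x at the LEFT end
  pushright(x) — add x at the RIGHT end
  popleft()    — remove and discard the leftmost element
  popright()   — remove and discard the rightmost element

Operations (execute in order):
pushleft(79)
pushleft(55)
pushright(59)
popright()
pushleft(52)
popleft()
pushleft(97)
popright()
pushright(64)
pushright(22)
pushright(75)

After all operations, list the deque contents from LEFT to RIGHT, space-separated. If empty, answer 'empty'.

pushleft(79): [79]
pushleft(55): [55, 79]
pushright(59): [55, 79, 59]
popright(): [55, 79]
pushleft(52): [52, 55, 79]
popleft(): [55, 79]
pushleft(97): [97, 55, 79]
popright(): [97, 55]
pushright(64): [97, 55, 64]
pushright(22): [97, 55, 64, 22]
pushright(75): [97, 55, 64, 22, 75]

Answer: 97 55 64 22 75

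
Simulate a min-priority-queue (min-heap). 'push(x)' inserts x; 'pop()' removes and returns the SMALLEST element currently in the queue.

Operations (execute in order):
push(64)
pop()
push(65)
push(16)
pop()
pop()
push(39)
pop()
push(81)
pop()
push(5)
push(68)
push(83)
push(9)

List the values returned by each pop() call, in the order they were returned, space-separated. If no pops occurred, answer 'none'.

push(64): heap contents = [64]
pop() → 64: heap contents = []
push(65): heap contents = [65]
push(16): heap contents = [16, 65]
pop() → 16: heap contents = [65]
pop() → 65: heap contents = []
push(39): heap contents = [39]
pop() → 39: heap contents = []
push(81): heap contents = [81]
pop() → 81: heap contents = []
push(5): heap contents = [5]
push(68): heap contents = [5, 68]
push(83): heap contents = [5, 68, 83]
push(9): heap contents = [5, 9, 68, 83]

Answer: 64 16 65 39 81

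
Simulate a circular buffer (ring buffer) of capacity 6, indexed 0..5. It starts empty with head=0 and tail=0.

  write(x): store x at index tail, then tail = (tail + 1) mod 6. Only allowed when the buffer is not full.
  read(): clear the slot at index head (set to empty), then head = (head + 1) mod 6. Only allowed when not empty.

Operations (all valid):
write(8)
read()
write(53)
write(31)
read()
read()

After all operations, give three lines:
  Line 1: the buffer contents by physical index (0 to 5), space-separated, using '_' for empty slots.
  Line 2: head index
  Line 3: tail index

Answer: _ _ _ _ _ _
3
3

Derivation:
write(8): buf=[8 _ _ _ _ _], head=0, tail=1, size=1
read(): buf=[_ _ _ _ _ _], head=1, tail=1, size=0
write(53): buf=[_ 53 _ _ _ _], head=1, tail=2, size=1
write(31): buf=[_ 53 31 _ _ _], head=1, tail=3, size=2
read(): buf=[_ _ 31 _ _ _], head=2, tail=3, size=1
read(): buf=[_ _ _ _ _ _], head=3, tail=3, size=0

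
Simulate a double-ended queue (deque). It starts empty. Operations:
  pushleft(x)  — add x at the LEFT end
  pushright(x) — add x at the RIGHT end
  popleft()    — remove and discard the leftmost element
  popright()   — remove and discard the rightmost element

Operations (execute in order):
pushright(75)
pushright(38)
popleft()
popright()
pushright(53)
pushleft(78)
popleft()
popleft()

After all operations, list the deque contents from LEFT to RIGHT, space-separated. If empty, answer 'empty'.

pushright(75): [75]
pushright(38): [75, 38]
popleft(): [38]
popright(): []
pushright(53): [53]
pushleft(78): [78, 53]
popleft(): [53]
popleft(): []

Answer: empty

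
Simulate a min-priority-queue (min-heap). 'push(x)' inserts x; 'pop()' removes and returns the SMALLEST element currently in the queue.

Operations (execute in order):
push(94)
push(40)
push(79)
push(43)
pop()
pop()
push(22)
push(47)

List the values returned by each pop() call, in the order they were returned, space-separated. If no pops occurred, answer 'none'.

push(94): heap contents = [94]
push(40): heap contents = [40, 94]
push(79): heap contents = [40, 79, 94]
push(43): heap contents = [40, 43, 79, 94]
pop() → 40: heap contents = [43, 79, 94]
pop() → 43: heap contents = [79, 94]
push(22): heap contents = [22, 79, 94]
push(47): heap contents = [22, 47, 79, 94]

Answer: 40 43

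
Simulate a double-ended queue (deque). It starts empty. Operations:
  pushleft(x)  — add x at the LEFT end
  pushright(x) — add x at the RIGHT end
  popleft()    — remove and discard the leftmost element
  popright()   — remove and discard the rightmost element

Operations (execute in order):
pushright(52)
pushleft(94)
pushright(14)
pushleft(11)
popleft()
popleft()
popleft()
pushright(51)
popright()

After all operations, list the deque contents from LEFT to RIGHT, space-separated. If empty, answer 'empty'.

Answer: 14

Derivation:
pushright(52): [52]
pushleft(94): [94, 52]
pushright(14): [94, 52, 14]
pushleft(11): [11, 94, 52, 14]
popleft(): [94, 52, 14]
popleft(): [52, 14]
popleft(): [14]
pushright(51): [14, 51]
popright(): [14]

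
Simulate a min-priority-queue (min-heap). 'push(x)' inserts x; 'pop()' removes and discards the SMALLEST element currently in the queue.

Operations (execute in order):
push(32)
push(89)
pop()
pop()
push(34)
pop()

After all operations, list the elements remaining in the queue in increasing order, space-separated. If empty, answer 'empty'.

Answer: empty

Derivation:
push(32): heap contents = [32]
push(89): heap contents = [32, 89]
pop() → 32: heap contents = [89]
pop() → 89: heap contents = []
push(34): heap contents = [34]
pop() → 34: heap contents = []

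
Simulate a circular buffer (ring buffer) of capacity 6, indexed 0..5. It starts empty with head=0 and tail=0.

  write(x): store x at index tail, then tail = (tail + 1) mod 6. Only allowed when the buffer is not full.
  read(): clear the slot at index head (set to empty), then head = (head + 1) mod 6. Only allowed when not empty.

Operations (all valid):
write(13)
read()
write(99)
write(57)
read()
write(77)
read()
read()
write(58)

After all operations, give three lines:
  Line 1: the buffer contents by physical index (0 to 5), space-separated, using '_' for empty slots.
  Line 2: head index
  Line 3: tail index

write(13): buf=[13 _ _ _ _ _], head=0, tail=1, size=1
read(): buf=[_ _ _ _ _ _], head=1, tail=1, size=0
write(99): buf=[_ 99 _ _ _ _], head=1, tail=2, size=1
write(57): buf=[_ 99 57 _ _ _], head=1, tail=3, size=2
read(): buf=[_ _ 57 _ _ _], head=2, tail=3, size=1
write(77): buf=[_ _ 57 77 _ _], head=2, tail=4, size=2
read(): buf=[_ _ _ 77 _ _], head=3, tail=4, size=1
read(): buf=[_ _ _ _ _ _], head=4, tail=4, size=0
write(58): buf=[_ _ _ _ 58 _], head=4, tail=5, size=1

Answer: _ _ _ _ 58 _
4
5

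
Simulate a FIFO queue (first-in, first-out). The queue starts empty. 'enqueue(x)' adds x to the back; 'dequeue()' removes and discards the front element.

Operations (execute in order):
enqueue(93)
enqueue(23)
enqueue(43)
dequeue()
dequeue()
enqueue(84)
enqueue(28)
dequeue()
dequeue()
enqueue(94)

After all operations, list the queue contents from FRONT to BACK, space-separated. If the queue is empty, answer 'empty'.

enqueue(93): [93]
enqueue(23): [93, 23]
enqueue(43): [93, 23, 43]
dequeue(): [23, 43]
dequeue(): [43]
enqueue(84): [43, 84]
enqueue(28): [43, 84, 28]
dequeue(): [84, 28]
dequeue(): [28]
enqueue(94): [28, 94]

Answer: 28 94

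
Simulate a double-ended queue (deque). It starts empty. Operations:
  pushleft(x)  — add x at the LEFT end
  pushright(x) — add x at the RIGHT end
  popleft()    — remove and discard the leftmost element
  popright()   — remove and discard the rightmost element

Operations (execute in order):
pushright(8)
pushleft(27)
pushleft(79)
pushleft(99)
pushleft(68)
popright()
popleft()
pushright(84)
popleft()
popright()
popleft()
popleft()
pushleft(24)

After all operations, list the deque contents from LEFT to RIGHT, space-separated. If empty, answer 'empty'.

pushright(8): [8]
pushleft(27): [27, 8]
pushleft(79): [79, 27, 8]
pushleft(99): [99, 79, 27, 8]
pushleft(68): [68, 99, 79, 27, 8]
popright(): [68, 99, 79, 27]
popleft(): [99, 79, 27]
pushright(84): [99, 79, 27, 84]
popleft(): [79, 27, 84]
popright(): [79, 27]
popleft(): [27]
popleft(): []
pushleft(24): [24]

Answer: 24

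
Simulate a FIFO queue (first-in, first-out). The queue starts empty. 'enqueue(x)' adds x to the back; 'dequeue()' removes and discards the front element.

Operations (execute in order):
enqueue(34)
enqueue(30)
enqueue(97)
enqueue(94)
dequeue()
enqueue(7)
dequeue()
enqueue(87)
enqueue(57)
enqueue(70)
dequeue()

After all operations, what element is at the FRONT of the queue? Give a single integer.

Answer: 94

Derivation:
enqueue(34): queue = [34]
enqueue(30): queue = [34, 30]
enqueue(97): queue = [34, 30, 97]
enqueue(94): queue = [34, 30, 97, 94]
dequeue(): queue = [30, 97, 94]
enqueue(7): queue = [30, 97, 94, 7]
dequeue(): queue = [97, 94, 7]
enqueue(87): queue = [97, 94, 7, 87]
enqueue(57): queue = [97, 94, 7, 87, 57]
enqueue(70): queue = [97, 94, 7, 87, 57, 70]
dequeue(): queue = [94, 7, 87, 57, 70]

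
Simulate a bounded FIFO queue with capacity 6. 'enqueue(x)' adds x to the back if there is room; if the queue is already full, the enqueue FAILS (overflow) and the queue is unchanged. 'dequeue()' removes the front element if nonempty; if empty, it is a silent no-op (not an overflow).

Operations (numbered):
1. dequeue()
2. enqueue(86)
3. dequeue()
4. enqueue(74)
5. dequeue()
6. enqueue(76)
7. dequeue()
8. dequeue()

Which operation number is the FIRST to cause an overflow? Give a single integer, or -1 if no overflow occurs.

Answer: -1

Derivation:
1. dequeue(): empty, no-op, size=0
2. enqueue(86): size=1
3. dequeue(): size=0
4. enqueue(74): size=1
5. dequeue(): size=0
6. enqueue(76): size=1
7. dequeue(): size=0
8. dequeue(): empty, no-op, size=0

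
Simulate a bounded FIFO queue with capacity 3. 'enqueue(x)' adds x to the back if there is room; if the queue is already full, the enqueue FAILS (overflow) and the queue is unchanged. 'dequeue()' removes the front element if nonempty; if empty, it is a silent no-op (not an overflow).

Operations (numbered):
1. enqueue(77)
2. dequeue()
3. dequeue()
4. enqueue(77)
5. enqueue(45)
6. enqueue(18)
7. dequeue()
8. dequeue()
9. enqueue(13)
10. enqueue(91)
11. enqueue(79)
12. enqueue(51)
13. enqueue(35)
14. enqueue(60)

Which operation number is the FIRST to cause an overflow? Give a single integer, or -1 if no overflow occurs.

Answer: 11

Derivation:
1. enqueue(77): size=1
2. dequeue(): size=0
3. dequeue(): empty, no-op, size=0
4. enqueue(77): size=1
5. enqueue(45): size=2
6. enqueue(18): size=3
7. dequeue(): size=2
8. dequeue(): size=1
9. enqueue(13): size=2
10. enqueue(91): size=3
11. enqueue(79): size=3=cap → OVERFLOW (fail)
12. enqueue(51): size=3=cap → OVERFLOW (fail)
13. enqueue(35): size=3=cap → OVERFLOW (fail)
14. enqueue(60): size=3=cap → OVERFLOW (fail)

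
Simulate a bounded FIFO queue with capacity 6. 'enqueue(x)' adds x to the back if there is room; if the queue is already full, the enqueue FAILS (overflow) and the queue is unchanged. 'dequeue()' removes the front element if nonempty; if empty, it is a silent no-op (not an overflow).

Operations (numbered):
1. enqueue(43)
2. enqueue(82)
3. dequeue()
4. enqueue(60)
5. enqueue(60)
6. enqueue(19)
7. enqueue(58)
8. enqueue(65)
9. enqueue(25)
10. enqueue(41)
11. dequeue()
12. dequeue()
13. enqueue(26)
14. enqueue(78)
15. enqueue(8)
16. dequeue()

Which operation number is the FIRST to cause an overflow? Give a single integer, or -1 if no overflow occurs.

1. enqueue(43): size=1
2. enqueue(82): size=2
3. dequeue(): size=1
4. enqueue(60): size=2
5. enqueue(60): size=3
6. enqueue(19): size=4
7. enqueue(58): size=5
8. enqueue(65): size=6
9. enqueue(25): size=6=cap → OVERFLOW (fail)
10. enqueue(41): size=6=cap → OVERFLOW (fail)
11. dequeue(): size=5
12. dequeue(): size=4
13. enqueue(26): size=5
14. enqueue(78): size=6
15. enqueue(8): size=6=cap → OVERFLOW (fail)
16. dequeue(): size=5

Answer: 9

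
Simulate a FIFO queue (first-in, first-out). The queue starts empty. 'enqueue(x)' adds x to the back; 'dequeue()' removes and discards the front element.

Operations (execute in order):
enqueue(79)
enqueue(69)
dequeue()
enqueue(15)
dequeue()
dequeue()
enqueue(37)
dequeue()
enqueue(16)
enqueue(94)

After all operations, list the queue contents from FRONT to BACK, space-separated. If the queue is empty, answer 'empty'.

enqueue(79): [79]
enqueue(69): [79, 69]
dequeue(): [69]
enqueue(15): [69, 15]
dequeue(): [15]
dequeue(): []
enqueue(37): [37]
dequeue(): []
enqueue(16): [16]
enqueue(94): [16, 94]

Answer: 16 94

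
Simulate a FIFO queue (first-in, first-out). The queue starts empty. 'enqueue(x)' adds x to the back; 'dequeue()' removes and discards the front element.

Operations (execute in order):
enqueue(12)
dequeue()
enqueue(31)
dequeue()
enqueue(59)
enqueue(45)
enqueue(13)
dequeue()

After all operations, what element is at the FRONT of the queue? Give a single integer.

Answer: 45

Derivation:
enqueue(12): queue = [12]
dequeue(): queue = []
enqueue(31): queue = [31]
dequeue(): queue = []
enqueue(59): queue = [59]
enqueue(45): queue = [59, 45]
enqueue(13): queue = [59, 45, 13]
dequeue(): queue = [45, 13]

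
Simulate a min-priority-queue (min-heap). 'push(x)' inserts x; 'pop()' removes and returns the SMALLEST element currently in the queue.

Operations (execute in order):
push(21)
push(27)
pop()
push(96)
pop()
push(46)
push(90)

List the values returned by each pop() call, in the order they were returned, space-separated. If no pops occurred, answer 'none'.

Answer: 21 27

Derivation:
push(21): heap contents = [21]
push(27): heap contents = [21, 27]
pop() → 21: heap contents = [27]
push(96): heap contents = [27, 96]
pop() → 27: heap contents = [96]
push(46): heap contents = [46, 96]
push(90): heap contents = [46, 90, 96]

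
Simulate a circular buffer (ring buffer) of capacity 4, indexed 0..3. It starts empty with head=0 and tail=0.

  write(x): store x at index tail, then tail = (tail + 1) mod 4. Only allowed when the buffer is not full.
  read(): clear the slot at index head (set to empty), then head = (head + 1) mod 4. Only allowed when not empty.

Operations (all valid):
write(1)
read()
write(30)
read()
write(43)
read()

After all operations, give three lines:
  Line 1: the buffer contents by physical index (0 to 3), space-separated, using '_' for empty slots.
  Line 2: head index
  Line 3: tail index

write(1): buf=[1 _ _ _], head=0, tail=1, size=1
read(): buf=[_ _ _ _], head=1, tail=1, size=0
write(30): buf=[_ 30 _ _], head=1, tail=2, size=1
read(): buf=[_ _ _ _], head=2, tail=2, size=0
write(43): buf=[_ _ 43 _], head=2, tail=3, size=1
read(): buf=[_ _ _ _], head=3, tail=3, size=0

Answer: _ _ _ _
3
3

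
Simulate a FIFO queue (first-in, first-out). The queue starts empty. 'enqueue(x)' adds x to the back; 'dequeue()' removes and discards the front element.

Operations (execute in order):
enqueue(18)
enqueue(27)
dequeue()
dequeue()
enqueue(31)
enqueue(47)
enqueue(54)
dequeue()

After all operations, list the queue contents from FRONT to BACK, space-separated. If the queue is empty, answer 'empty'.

enqueue(18): [18]
enqueue(27): [18, 27]
dequeue(): [27]
dequeue(): []
enqueue(31): [31]
enqueue(47): [31, 47]
enqueue(54): [31, 47, 54]
dequeue(): [47, 54]

Answer: 47 54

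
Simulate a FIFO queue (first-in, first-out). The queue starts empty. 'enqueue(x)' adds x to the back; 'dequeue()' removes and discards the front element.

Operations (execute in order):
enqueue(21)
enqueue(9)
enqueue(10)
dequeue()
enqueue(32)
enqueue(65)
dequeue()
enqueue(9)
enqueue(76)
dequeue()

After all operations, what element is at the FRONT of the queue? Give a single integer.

Answer: 32

Derivation:
enqueue(21): queue = [21]
enqueue(9): queue = [21, 9]
enqueue(10): queue = [21, 9, 10]
dequeue(): queue = [9, 10]
enqueue(32): queue = [9, 10, 32]
enqueue(65): queue = [9, 10, 32, 65]
dequeue(): queue = [10, 32, 65]
enqueue(9): queue = [10, 32, 65, 9]
enqueue(76): queue = [10, 32, 65, 9, 76]
dequeue(): queue = [32, 65, 9, 76]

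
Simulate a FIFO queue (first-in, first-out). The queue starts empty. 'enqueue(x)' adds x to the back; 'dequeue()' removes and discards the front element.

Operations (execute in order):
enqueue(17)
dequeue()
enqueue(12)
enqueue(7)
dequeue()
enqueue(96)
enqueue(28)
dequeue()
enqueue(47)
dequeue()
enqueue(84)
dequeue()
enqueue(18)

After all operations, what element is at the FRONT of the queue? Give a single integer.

Answer: 47

Derivation:
enqueue(17): queue = [17]
dequeue(): queue = []
enqueue(12): queue = [12]
enqueue(7): queue = [12, 7]
dequeue(): queue = [7]
enqueue(96): queue = [7, 96]
enqueue(28): queue = [7, 96, 28]
dequeue(): queue = [96, 28]
enqueue(47): queue = [96, 28, 47]
dequeue(): queue = [28, 47]
enqueue(84): queue = [28, 47, 84]
dequeue(): queue = [47, 84]
enqueue(18): queue = [47, 84, 18]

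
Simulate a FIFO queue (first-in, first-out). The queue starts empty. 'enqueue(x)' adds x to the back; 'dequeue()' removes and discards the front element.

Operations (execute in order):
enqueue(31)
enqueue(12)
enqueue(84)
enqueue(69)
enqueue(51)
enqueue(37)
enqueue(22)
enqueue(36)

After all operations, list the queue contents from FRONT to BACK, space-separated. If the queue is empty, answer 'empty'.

enqueue(31): [31]
enqueue(12): [31, 12]
enqueue(84): [31, 12, 84]
enqueue(69): [31, 12, 84, 69]
enqueue(51): [31, 12, 84, 69, 51]
enqueue(37): [31, 12, 84, 69, 51, 37]
enqueue(22): [31, 12, 84, 69, 51, 37, 22]
enqueue(36): [31, 12, 84, 69, 51, 37, 22, 36]

Answer: 31 12 84 69 51 37 22 36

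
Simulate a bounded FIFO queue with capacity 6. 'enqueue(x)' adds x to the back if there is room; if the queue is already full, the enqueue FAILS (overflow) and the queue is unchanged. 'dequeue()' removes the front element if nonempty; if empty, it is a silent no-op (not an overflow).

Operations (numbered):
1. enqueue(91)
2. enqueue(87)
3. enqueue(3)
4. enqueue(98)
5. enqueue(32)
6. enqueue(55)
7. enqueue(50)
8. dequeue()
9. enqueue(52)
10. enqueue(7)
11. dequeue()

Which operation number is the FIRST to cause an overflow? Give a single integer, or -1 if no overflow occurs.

1. enqueue(91): size=1
2. enqueue(87): size=2
3. enqueue(3): size=3
4. enqueue(98): size=4
5. enqueue(32): size=5
6. enqueue(55): size=6
7. enqueue(50): size=6=cap → OVERFLOW (fail)
8. dequeue(): size=5
9. enqueue(52): size=6
10. enqueue(7): size=6=cap → OVERFLOW (fail)
11. dequeue(): size=5

Answer: 7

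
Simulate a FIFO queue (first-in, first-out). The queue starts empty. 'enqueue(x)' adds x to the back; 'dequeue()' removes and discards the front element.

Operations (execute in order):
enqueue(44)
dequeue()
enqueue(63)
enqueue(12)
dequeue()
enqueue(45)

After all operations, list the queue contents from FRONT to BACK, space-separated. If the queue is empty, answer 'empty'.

enqueue(44): [44]
dequeue(): []
enqueue(63): [63]
enqueue(12): [63, 12]
dequeue(): [12]
enqueue(45): [12, 45]

Answer: 12 45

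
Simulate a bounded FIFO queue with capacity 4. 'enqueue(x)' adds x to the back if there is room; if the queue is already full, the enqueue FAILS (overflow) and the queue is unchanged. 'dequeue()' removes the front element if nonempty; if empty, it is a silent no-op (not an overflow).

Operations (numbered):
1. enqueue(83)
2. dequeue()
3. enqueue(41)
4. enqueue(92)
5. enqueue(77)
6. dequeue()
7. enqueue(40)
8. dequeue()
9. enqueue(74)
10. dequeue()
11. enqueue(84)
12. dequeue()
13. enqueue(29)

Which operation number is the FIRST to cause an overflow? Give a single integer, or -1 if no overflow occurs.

Answer: -1

Derivation:
1. enqueue(83): size=1
2. dequeue(): size=0
3. enqueue(41): size=1
4. enqueue(92): size=2
5. enqueue(77): size=3
6. dequeue(): size=2
7. enqueue(40): size=3
8. dequeue(): size=2
9. enqueue(74): size=3
10. dequeue(): size=2
11. enqueue(84): size=3
12. dequeue(): size=2
13. enqueue(29): size=3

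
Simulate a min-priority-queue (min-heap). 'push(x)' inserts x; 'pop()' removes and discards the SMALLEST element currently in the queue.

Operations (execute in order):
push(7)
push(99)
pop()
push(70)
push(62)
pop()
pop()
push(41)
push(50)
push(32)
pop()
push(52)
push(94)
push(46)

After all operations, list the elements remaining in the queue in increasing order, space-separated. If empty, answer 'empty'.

Answer: 41 46 50 52 94 99

Derivation:
push(7): heap contents = [7]
push(99): heap contents = [7, 99]
pop() → 7: heap contents = [99]
push(70): heap contents = [70, 99]
push(62): heap contents = [62, 70, 99]
pop() → 62: heap contents = [70, 99]
pop() → 70: heap contents = [99]
push(41): heap contents = [41, 99]
push(50): heap contents = [41, 50, 99]
push(32): heap contents = [32, 41, 50, 99]
pop() → 32: heap contents = [41, 50, 99]
push(52): heap contents = [41, 50, 52, 99]
push(94): heap contents = [41, 50, 52, 94, 99]
push(46): heap contents = [41, 46, 50, 52, 94, 99]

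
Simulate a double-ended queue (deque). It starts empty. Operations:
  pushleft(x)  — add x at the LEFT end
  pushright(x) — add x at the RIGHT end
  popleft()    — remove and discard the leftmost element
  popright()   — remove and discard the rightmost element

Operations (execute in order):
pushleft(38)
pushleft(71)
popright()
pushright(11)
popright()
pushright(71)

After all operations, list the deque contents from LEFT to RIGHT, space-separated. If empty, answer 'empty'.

Answer: 71 71

Derivation:
pushleft(38): [38]
pushleft(71): [71, 38]
popright(): [71]
pushright(11): [71, 11]
popright(): [71]
pushright(71): [71, 71]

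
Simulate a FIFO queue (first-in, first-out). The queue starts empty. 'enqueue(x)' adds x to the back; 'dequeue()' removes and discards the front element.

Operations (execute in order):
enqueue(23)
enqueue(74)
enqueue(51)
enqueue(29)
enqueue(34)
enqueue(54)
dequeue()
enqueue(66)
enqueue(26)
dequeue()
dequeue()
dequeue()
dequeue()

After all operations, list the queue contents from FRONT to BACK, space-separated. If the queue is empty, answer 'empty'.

Answer: 54 66 26

Derivation:
enqueue(23): [23]
enqueue(74): [23, 74]
enqueue(51): [23, 74, 51]
enqueue(29): [23, 74, 51, 29]
enqueue(34): [23, 74, 51, 29, 34]
enqueue(54): [23, 74, 51, 29, 34, 54]
dequeue(): [74, 51, 29, 34, 54]
enqueue(66): [74, 51, 29, 34, 54, 66]
enqueue(26): [74, 51, 29, 34, 54, 66, 26]
dequeue(): [51, 29, 34, 54, 66, 26]
dequeue(): [29, 34, 54, 66, 26]
dequeue(): [34, 54, 66, 26]
dequeue(): [54, 66, 26]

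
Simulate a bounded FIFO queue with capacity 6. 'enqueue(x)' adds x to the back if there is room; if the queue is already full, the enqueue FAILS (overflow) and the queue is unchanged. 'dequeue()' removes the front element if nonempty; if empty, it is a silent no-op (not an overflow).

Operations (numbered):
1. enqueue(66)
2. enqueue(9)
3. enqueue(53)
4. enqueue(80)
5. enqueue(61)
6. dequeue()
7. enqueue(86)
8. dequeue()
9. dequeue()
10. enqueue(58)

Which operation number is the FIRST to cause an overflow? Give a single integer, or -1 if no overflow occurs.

1. enqueue(66): size=1
2. enqueue(9): size=2
3. enqueue(53): size=3
4. enqueue(80): size=4
5. enqueue(61): size=5
6. dequeue(): size=4
7. enqueue(86): size=5
8. dequeue(): size=4
9. dequeue(): size=3
10. enqueue(58): size=4

Answer: -1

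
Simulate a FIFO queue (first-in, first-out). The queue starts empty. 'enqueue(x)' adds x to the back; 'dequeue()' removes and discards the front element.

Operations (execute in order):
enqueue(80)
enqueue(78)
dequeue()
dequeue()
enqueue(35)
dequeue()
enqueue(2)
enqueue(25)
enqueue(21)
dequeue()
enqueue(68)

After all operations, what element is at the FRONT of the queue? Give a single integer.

Answer: 25

Derivation:
enqueue(80): queue = [80]
enqueue(78): queue = [80, 78]
dequeue(): queue = [78]
dequeue(): queue = []
enqueue(35): queue = [35]
dequeue(): queue = []
enqueue(2): queue = [2]
enqueue(25): queue = [2, 25]
enqueue(21): queue = [2, 25, 21]
dequeue(): queue = [25, 21]
enqueue(68): queue = [25, 21, 68]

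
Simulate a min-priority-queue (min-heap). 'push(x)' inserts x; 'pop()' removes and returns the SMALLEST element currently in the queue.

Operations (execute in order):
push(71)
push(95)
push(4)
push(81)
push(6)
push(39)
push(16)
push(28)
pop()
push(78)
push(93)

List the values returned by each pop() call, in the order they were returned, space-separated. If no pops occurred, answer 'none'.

push(71): heap contents = [71]
push(95): heap contents = [71, 95]
push(4): heap contents = [4, 71, 95]
push(81): heap contents = [4, 71, 81, 95]
push(6): heap contents = [4, 6, 71, 81, 95]
push(39): heap contents = [4, 6, 39, 71, 81, 95]
push(16): heap contents = [4, 6, 16, 39, 71, 81, 95]
push(28): heap contents = [4, 6, 16, 28, 39, 71, 81, 95]
pop() → 4: heap contents = [6, 16, 28, 39, 71, 81, 95]
push(78): heap contents = [6, 16, 28, 39, 71, 78, 81, 95]
push(93): heap contents = [6, 16, 28, 39, 71, 78, 81, 93, 95]

Answer: 4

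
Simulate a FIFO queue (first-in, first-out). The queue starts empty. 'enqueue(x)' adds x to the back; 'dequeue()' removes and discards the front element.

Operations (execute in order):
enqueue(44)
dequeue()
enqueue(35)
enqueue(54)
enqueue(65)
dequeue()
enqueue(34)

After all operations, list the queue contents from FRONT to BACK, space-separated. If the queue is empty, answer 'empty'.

enqueue(44): [44]
dequeue(): []
enqueue(35): [35]
enqueue(54): [35, 54]
enqueue(65): [35, 54, 65]
dequeue(): [54, 65]
enqueue(34): [54, 65, 34]

Answer: 54 65 34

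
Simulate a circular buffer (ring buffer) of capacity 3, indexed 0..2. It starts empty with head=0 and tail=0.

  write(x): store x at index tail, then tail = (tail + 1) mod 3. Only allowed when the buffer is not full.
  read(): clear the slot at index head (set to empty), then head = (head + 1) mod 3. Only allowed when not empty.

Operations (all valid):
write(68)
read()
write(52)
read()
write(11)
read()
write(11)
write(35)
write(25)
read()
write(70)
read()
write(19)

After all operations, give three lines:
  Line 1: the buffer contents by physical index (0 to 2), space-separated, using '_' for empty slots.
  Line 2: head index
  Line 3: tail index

write(68): buf=[68 _ _], head=0, tail=1, size=1
read(): buf=[_ _ _], head=1, tail=1, size=0
write(52): buf=[_ 52 _], head=1, tail=2, size=1
read(): buf=[_ _ _], head=2, tail=2, size=0
write(11): buf=[_ _ 11], head=2, tail=0, size=1
read(): buf=[_ _ _], head=0, tail=0, size=0
write(11): buf=[11 _ _], head=0, tail=1, size=1
write(35): buf=[11 35 _], head=0, tail=2, size=2
write(25): buf=[11 35 25], head=0, tail=0, size=3
read(): buf=[_ 35 25], head=1, tail=0, size=2
write(70): buf=[70 35 25], head=1, tail=1, size=3
read(): buf=[70 _ 25], head=2, tail=1, size=2
write(19): buf=[70 19 25], head=2, tail=2, size=3

Answer: 70 19 25
2
2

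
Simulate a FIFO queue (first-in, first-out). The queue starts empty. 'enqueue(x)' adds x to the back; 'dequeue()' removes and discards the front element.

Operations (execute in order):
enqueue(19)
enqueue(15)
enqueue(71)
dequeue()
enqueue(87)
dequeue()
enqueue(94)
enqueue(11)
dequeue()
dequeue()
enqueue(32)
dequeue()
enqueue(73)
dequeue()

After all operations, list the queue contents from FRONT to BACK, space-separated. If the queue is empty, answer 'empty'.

enqueue(19): [19]
enqueue(15): [19, 15]
enqueue(71): [19, 15, 71]
dequeue(): [15, 71]
enqueue(87): [15, 71, 87]
dequeue(): [71, 87]
enqueue(94): [71, 87, 94]
enqueue(11): [71, 87, 94, 11]
dequeue(): [87, 94, 11]
dequeue(): [94, 11]
enqueue(32): [94, 11, 32]
dequeue(): [11, 32]
enqueue(73): [11, 32, 73]
dequeue(): [32, 73]

Answer: 32 73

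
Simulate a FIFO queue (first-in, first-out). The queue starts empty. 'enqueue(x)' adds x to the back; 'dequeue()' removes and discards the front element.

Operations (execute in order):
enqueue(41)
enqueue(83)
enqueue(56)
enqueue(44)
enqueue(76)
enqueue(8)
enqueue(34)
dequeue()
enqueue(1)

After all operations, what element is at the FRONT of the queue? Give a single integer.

Answer: 83

Derivation:
enqueue(41): queue = [41]
enqueue(83): queue = [41, 83]
enqueue(56): queue = [41, 83, 56]
enqueue(44): queue = [41, 83, 56, 44]
enqueue(76): queue = [41, 83, 56, 44, 76]
enqueue(8): queue = [41, 83, 56, 44, 76, 8]
enqueue(34): queue = [41, 83, 56, 44, 76, 8, 34]
dequeue(): queue = [83, 56, 44, 76, 8, 34]
enqueue(1): queue = [83, 56, 44, 76, 8, 34, 1]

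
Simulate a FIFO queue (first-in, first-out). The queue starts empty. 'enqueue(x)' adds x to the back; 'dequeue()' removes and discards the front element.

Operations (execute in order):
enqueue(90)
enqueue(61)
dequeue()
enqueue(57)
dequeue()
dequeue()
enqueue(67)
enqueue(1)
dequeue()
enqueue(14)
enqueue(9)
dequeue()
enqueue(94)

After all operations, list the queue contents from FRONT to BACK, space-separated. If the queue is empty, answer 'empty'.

enqueue(90): [90]
enqueue(61): [90, 61]
dequeue(): [61]
enqueue(57): [61, 57]
dequeue(): [57]
dequeue(): []
enqueue(67): [67]
enqueue(1): [67, 1]
dequeue(): [1]
enqueue(14): [1, 14]
enqueue(9): [1, 14, 9]
dequeue(): [14, 9]
enqueue(94): [14, 9, 94]

Answer: 14 9 94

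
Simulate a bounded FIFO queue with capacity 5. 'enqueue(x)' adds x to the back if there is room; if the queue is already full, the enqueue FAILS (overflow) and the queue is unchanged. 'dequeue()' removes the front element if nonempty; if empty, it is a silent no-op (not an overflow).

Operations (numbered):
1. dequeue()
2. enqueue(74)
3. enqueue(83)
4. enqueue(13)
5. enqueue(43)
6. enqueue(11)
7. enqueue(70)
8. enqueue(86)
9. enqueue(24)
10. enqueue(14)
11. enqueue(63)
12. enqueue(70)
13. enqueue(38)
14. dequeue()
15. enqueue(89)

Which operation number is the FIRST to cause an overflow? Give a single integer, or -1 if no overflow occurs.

Answer: 7

Derivation:
1. dequeue(): empty, no-op, size=0
2. enqueue(74): size=1
3. enqueue(83): size=2
4. enqueue(13): size=3
5. enqueue(43): size=4
6. enqueue(11): size=5
7. enqueue(70): size=5=cap → OVERFLOW (fail)
8. enqueue(86): size=5=cap → OVERFLOW (fail)
9. enqueue(24): size=5=cap → OVERFLOW (fail)
10. enqueue(14): size=5=cap → OVERFLOW (fail)
11. enqueue(63): size=5=cap → OVERFLOW (fail)
12. enqueue(70): size=5=cap → OVERFLOW (fail)
13. enqueue(38): size=5=cap → OVERFLOW (fail)
14. dequeue(): size=4
15. enqueue(89): size=5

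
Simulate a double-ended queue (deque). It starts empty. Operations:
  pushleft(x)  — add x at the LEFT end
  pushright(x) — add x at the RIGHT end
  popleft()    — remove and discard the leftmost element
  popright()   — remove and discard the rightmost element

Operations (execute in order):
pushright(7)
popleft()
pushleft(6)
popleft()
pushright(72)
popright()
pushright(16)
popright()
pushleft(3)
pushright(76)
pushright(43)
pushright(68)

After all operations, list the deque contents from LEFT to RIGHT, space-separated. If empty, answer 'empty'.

pushright(7): [7]
popleft(): []
pushleft(6): [6]
popleft(): []
pushright(72): [72]
popright(): []
pushright(16): [16]
popright(): []
pushleft(3): [3]
pushright(76): [3, 76]
pushright(43): [3, 76, 43]
pushright(68): [3, 76, 43, 68]

Answer: 3 76 43 68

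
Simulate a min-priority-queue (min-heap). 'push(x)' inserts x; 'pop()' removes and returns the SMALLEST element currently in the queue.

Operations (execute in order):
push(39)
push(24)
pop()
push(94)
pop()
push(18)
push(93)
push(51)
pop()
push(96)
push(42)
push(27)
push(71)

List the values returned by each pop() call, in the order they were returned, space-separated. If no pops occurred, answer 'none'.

push(39): heap contents = [39]
push(24): heap contents = [24, 39]
pop() → 24: heap contents = [39]
push(94): heap contents = [39, 94]
pop() → 39: heap contents = [94]
push(18): heap contents = [18, 94]
push(93): heap contents = [18, 93, 94]
push(51): heap contents = [18, 51, 93, 94]
pop() → 18: heap contents = [51, 93, 94]
push(96): heap contents = [51, 93, 94, 96]
push(42): heap contents = [42, 51, 93, 94, 96]
push(27): heap contents = [27, 42, 51, 93, 94, 96]
push(71): heap contents = [27, 42, 51, 71, 93, 94, 96]

Answer: 24 39 18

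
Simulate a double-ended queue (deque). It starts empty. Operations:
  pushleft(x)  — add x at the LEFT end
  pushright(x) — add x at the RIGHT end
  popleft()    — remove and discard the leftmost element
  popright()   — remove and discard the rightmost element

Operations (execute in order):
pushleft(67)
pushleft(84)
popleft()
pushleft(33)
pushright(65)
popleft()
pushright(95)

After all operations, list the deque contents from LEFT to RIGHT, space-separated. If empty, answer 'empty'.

Answer: 67 65 95

Derivation:
pushleft(67): [67]
pushleft(84): [84, 67]
popleft(): [67]
pushleft(33): [33, 67]
pushright(65): [33, 67, 65]
popleft(): [67, 65]
pushright(95): [67, 65, 95]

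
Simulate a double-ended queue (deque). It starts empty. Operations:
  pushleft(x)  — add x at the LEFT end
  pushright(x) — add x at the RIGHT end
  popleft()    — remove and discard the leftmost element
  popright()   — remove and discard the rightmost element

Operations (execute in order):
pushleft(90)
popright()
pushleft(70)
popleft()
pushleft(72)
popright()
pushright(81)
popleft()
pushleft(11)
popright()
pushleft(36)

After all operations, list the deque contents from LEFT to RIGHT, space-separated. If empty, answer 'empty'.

Answer: 36

Derivation:
pushleft(90): [90]
popright(): []
pushleft(70): [70]
popleft(): []
pushleft(72): [72]
popright(): []
pushright(81): [81]
popleft(): []
pushleft(11): [11]
popright(): []
pushleft(36): [36]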